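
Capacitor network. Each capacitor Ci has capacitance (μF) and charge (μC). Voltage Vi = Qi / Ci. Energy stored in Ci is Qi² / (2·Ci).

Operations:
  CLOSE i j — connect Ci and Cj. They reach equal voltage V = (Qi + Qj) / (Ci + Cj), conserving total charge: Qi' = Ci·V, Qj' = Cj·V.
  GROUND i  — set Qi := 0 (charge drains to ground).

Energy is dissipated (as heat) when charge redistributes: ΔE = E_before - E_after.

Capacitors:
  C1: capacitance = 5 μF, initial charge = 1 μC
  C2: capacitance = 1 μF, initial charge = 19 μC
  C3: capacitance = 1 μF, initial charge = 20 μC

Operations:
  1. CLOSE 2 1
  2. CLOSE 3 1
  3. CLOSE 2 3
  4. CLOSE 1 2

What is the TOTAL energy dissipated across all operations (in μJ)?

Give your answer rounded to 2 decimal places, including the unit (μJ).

Initial: C1(5μF, Q=1μC, V=0.20V), C2(1μF, Q=19μC, V=19.00V), C3(1μF, Q=20μC, V=20.00V)
Op 1: CLOSE 2-1: Q_total=20.00, C_total=6.00, V=3.33; Q2=3.33, Q1=16.67; dissipated=147.267
Op 2: CLOSE 3-1: Q_total=36.67, C_total=6.00, V=6.11; Q3=6.11, Q1=30.56; dissipated=115.741
Op 3: CLOSE 2-3: Q_total=9.44, C_total=2.00, V=4.72; Q2=4.72, Q3=4.72; dissipated=1.929
Op 4: CLOSE 1-2: Q_total=35.28, C_total=6.00, V=5.88; Q1=29.40, Q2=5.88; dissipated=0.804
Total dissipated: 265.740 μJ

Answer: 265.74 μJ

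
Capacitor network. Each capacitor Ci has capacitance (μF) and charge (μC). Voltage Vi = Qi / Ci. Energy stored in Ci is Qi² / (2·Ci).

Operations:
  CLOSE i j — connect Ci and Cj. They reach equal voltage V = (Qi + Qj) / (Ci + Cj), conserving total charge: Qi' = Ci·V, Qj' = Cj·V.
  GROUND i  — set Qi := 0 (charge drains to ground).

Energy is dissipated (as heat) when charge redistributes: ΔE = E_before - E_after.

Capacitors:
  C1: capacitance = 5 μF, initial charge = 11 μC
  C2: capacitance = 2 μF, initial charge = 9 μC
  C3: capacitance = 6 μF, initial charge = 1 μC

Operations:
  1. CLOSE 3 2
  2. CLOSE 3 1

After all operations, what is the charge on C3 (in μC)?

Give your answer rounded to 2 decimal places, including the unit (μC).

Initial: C1(5μF, Q=11μC, V=2.20V), C2(2μF, Q=9μC, V=4.50V), C3(6μF, Q=1μC, V=0.17V)
Op 1: CLOSE 3-2: Q_total=10.00, C_total=8.00, V=1.25; Q3=7.50, Q2=2.50; dissipated=14.083
Op 2: CLOSE 3-1: Q_total=18.50, C_total=11.00, V=1.68; Q3=10.09, Q1=8.41; dissipated=1.231
Final charges: Q1=8.41, Q2=2.50, Q3=10.09

Answer: 10.09 μC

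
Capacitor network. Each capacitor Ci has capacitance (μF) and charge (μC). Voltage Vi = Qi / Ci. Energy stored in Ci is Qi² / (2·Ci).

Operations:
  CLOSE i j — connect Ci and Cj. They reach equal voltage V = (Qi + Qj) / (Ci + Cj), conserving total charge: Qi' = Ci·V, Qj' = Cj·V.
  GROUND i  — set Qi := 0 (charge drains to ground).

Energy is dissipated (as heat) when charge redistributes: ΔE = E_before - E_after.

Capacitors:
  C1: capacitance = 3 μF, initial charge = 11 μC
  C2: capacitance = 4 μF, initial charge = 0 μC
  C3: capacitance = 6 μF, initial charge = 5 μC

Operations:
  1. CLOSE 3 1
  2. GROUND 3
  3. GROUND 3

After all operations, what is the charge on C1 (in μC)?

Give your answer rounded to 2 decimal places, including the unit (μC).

Answer: 5.33 μC

Derivation:
Initial: C1(3μF, Q=11μC, V=3.67V), C2(4μF, Q=0μC, V=0.00V), C3(6μF, Q=5μC, V=0.83V)
Op 1: CLOSE 3-1: Q_total=16.00, C_total=9.00, V=1.78; Q3=10.67, Q1=5.33; dissipated=8.028
Op 2: GROUND 3: Q3=0; energy lost=9.481
Op 3: GROUND 3: Q3=0; energy lost=0.000
Final charges: Q1=5.33, Q2=0.00, Q3=0.00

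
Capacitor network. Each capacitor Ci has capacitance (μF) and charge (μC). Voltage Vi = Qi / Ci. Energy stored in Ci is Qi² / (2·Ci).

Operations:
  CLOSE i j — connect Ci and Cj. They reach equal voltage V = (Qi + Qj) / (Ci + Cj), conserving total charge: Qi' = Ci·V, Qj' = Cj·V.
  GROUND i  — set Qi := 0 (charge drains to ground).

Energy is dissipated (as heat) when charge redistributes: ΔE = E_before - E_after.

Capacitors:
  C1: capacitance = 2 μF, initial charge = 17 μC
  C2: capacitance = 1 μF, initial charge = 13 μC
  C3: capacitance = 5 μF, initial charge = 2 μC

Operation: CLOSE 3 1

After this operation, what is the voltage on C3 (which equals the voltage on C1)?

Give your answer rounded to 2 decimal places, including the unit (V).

Initial: C1(2μF, Q=17μC, V=8.50V), C2(1μF, Q=13μC, V=13.00V), C3(5μF, Q=2μC, V=0.40V)
Op 1: CLOSE 3-1: Q_total=19.00, C_total=7.00, V=2.71; Q3=13.57, Q1=5.43; dissipated=46.864

Answer: 2.71 V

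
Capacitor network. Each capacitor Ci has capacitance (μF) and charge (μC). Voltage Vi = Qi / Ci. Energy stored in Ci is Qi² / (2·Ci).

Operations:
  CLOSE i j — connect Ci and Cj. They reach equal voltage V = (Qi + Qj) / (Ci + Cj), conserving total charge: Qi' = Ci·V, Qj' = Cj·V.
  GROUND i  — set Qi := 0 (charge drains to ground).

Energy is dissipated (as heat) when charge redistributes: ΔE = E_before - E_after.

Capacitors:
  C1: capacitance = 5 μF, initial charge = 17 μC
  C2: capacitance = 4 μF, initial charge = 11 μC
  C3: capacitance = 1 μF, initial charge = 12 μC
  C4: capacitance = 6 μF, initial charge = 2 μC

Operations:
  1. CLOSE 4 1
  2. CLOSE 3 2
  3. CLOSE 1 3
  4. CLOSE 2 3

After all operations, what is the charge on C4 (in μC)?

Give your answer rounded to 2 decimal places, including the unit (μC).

Answer: 10.36 μC

Derivation:
Initial: C1(5μF, Q=17μC, V=3.40V), C2(4μF, Q=11μC, V=2.75V), C3(1μF, Q=12μC, V=12.00V), C4(6μF, Q=2μC, V=0.33V)
Op 1: CLOSE 4-1: Q_total=19.00, C_total=11.00, V=1.73; Q4=10.36, Q1=8.64; dissipated=12.824
Op 2: CLOSE 3-2: Q_total=23.00, C_total=5.00, V=4.60; Q3=4.60, Q2=18.40; dissipated=34.225
Op 3: CLOSE 1-3: Q_total=13.24, C_total=6.00, V=2.21; Q1=11.03, Q3=2.21; dissipated=3.439
Op 4: CLOSE 2-3: Q_total=20.61, C_total=5.00, V=4.12; Q2=16.48, Q3=4.12; dissipated=2.292
Final charges: Q1=11.03, Q2=16.48, Q3=4.12, Q4=10.36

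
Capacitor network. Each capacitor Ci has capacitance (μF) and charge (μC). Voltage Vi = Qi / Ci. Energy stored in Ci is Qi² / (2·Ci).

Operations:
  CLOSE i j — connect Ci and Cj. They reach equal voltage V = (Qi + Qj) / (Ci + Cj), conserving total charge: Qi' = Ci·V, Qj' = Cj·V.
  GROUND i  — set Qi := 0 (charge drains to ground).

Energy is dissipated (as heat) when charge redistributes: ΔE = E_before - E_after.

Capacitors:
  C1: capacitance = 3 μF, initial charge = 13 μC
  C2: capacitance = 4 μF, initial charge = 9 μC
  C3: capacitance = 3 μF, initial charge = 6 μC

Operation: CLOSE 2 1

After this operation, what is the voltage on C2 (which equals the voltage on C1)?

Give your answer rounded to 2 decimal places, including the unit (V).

Initial: C1(3μF, Q=13μC, V=4.33V), C2(4μF, Q=9μC, V=2.25V), C3(3μF, Q=6μC, V=2.00V)
Op 1: CLOSE 2-1: Q_total=22.00, C_total=7.00, V=3.14; Q2=12.57, Q1=9.43; dissipated=3.720

Answer: 3.14 V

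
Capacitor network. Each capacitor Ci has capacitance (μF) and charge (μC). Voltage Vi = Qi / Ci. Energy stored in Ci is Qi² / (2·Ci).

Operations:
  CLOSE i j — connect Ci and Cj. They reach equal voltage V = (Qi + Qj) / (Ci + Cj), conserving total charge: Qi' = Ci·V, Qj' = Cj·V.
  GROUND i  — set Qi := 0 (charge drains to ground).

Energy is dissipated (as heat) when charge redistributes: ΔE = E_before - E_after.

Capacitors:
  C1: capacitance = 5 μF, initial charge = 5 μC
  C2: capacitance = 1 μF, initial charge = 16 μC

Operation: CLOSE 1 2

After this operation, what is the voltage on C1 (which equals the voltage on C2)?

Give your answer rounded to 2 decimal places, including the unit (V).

Answer: 3.50 V

Derivation:
Initial: C1(5μF, Q=5μC, V=1.00V), C2(1μF, Q=16μC, V=16.00V)
Op 1: CLOSE 1-2: Q_total=21.00, C_total=6.00, V=3.50; Q1=17.50, Q2=3.50; dissipated=93.750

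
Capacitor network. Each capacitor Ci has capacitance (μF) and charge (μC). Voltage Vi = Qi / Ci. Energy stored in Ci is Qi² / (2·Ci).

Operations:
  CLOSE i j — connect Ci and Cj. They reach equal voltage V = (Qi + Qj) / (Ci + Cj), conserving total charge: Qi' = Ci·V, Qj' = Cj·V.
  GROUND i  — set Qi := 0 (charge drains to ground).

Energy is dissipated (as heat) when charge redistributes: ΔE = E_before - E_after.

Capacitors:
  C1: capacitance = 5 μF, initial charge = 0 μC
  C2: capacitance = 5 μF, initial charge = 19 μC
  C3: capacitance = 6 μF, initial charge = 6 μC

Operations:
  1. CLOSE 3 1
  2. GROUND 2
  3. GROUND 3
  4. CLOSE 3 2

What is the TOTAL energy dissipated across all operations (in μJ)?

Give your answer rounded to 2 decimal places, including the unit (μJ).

Answer: 38.36 μJ

Derivation:
Initial: C1(5μF, Q=0μC, V=0.00V), C2(5μF, Q=19μC, V=3.80V), C3(6μF, Q=6μC, V=1.00V)
Op 1: CLOSE 3-1: Q_total=6.00, C_total=11.00, V=0.55; Q3=3.27, Q1=2.73; dissipated=1.364
Op 2: GROUND 2: Q2=0; energy lost=36.100
Op 3: GROUND 3: Q3=0; energy lost=0.893
Op 4: CLOSE 3-2: Q_total=0.00, C_total=11.00, V=0.00; Q3=0.00, Q2=0.00; dissipated=0.000
Total dissipated: 38.356 μJ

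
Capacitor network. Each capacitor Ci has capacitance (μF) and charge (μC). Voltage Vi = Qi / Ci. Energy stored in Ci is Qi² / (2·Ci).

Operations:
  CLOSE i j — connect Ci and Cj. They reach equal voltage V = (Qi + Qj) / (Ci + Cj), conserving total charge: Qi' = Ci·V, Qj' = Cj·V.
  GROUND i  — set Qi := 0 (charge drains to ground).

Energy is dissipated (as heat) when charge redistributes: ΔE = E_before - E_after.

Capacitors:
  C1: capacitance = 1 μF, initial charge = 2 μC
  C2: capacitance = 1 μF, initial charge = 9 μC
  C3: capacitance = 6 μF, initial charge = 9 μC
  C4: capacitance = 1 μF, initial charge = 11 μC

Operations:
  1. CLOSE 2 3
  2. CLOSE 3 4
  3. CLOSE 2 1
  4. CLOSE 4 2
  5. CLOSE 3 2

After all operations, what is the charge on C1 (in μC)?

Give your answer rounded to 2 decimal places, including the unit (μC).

Answer: 2.29 μC

Derivation:
Initial: C1(1μF, Q=2μC, V=2.00V), C2(1μF, Q=9μC, V=9.00V), C3(6μF, Q=9μC, V=1.50V), C4(1μF, Q=11μC, V=11.00V)
Op 1: CLOSE 2-3: Q_total=18.00, C_total=7.00, V=2.57; Q2=2.57, Q3=15.43; dissipated=24.107
Op 2: CLOSE 3-4: Q_total=26.43, C_total=7.00, V=3.78; Q3=22.65, Q4=3.78; dissipated=30.446
Op 3: CLOSE 2-1: Q_total=4.57, C_total=2.00, V=2.29; Q2=2.29, Q1=2.29; dissipated=0.082
Op 4: CLOSE 4-2: Q_total=6.06, C_total=2.00, V=3.03; Q4=3.03, Q2=3.03; dissipated=0.555
Op 5: CLOSE 3-2: Q_total=25.68, C_total=7.00, V=3.67; Q3=22.01, Q2=3.67; dissipated=0.238
Final charges: Q1=2.29, Q2=3.67, Q3=22.01, Q4=3.03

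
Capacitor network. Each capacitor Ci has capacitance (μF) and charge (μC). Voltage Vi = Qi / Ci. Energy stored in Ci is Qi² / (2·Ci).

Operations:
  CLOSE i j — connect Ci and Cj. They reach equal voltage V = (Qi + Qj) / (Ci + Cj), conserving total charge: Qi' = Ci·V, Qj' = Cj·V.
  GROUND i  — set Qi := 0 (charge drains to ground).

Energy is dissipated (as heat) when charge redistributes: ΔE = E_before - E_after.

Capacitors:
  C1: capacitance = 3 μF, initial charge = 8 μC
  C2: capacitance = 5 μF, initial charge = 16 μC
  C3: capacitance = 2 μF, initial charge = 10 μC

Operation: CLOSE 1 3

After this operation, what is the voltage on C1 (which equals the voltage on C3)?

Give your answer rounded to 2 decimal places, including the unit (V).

Answer: 3.60 V

Derivation:
Initial: C1(3μF, Q=8μC, V=2.67V), C2(5μF, Q=16μC, V=3.20V), C3(2μF, Q=10μC, V=5.00V)
Op 1: CLOSE 1-3: Q_total=18.00, C_total=5.00, V=3.60; Q1=10.80, Q3=7.20; dissipated=3.267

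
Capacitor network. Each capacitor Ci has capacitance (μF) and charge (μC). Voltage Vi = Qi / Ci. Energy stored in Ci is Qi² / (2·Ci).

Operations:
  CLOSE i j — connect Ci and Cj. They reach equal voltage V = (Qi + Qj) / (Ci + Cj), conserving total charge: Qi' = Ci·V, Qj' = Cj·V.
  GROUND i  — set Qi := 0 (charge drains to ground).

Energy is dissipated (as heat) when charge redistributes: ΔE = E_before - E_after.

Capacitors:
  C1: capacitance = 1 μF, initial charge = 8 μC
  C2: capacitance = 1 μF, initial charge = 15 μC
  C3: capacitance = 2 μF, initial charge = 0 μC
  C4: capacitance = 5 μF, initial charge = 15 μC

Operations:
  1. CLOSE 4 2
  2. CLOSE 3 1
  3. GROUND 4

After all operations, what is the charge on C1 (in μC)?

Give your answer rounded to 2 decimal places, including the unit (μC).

Answer: 2.67 μC

Derivation:
Initial: C1(1μF, Q=8μC, V=8.00V), C2(1μF, Q=15μC, V=15.00V), C3(2μF, Q=0μC, V=0.00V), C4(5μF, Q=15μC, V=3.00V)
Op 1: CLOSE 4-2: Q_total=30.00, C_total=6.00, V=5.00; Q4=25.00, Q2=5.00; dissipated=60.000
Op 2: CLOSE 3-1: Q_total=8.00, C_total=3.00, V=2.67; Q3=5.33, Q1=2.67; dissipated=21.333
Op 3: GROUND 4: Q4=0; energy lost=62.500
Final charges: Q1=2.67, Q2=5.00, Q3=5.33, Q4=0.00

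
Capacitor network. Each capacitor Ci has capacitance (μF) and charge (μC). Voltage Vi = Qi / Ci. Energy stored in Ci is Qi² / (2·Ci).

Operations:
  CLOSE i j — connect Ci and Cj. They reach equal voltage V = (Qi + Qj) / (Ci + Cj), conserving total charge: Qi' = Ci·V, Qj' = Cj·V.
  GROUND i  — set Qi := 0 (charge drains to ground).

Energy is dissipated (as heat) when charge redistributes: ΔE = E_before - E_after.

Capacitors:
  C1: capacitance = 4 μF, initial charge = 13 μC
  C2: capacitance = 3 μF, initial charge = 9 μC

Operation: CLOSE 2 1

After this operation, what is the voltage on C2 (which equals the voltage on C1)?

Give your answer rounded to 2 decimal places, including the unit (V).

Initial: C1(4μF, Q=13μC, V=3.25V), C2(3μF, Q=9μC, V=3.00V)
Op 1: CLOSE 2-1: Q_total=22.00, C_total=7.00, V=3.14; Q2=9.43, Q1=12.57; dissipated=0.054

Answer: 3.14 V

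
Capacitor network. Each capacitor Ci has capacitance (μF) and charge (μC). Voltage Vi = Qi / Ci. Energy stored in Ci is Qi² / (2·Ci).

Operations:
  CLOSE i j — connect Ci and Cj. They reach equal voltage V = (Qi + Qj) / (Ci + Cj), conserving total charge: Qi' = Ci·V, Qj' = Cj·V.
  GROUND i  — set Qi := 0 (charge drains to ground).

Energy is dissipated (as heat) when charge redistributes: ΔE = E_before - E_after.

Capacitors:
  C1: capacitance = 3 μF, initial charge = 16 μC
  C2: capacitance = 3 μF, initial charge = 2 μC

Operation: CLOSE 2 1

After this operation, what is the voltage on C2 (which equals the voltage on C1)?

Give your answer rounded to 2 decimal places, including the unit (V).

Answer: 3.00 V

Derivation:
Initial: C1(3μF, Q=16μC, V=5.33V), C2(3μF, Q=2μC, V=0.67V)
Op 1: CLOSE 2-1: Q_total=18.00, C_total=6.00, V=3.00; Q2=9.00, Q1=9.00; dissipated=16.333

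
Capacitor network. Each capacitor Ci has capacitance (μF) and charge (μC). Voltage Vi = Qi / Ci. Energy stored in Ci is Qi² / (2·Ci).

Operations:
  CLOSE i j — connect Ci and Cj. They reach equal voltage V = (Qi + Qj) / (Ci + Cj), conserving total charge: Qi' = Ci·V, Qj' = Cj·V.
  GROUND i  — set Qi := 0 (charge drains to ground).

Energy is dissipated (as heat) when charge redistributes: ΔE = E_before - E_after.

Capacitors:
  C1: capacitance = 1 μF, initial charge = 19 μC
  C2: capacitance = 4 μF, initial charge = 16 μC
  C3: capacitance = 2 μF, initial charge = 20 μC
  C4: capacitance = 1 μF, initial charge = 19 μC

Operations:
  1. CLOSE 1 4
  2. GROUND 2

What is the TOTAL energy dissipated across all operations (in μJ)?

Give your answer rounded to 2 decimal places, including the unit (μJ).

Initial: C1(1μF, Q=19μC, V=19.00V), C2(4μF, Q=16μC, V=4.00V), C3(2μF, Q=20μC, V=10.00V), C4(1μF, Q=19μC, V=19.00V)
Op 1: CLOSE 1-4: Q_total=38.00, C_total=2.00, V=19.00; Q1=19.00, Q4=19.00; dissipated=0.000
Op 2: GROUND 2: Q2=0; energy lost=32.000
Total dissipated: 32.000 μJ

Answer: 32.00 μJ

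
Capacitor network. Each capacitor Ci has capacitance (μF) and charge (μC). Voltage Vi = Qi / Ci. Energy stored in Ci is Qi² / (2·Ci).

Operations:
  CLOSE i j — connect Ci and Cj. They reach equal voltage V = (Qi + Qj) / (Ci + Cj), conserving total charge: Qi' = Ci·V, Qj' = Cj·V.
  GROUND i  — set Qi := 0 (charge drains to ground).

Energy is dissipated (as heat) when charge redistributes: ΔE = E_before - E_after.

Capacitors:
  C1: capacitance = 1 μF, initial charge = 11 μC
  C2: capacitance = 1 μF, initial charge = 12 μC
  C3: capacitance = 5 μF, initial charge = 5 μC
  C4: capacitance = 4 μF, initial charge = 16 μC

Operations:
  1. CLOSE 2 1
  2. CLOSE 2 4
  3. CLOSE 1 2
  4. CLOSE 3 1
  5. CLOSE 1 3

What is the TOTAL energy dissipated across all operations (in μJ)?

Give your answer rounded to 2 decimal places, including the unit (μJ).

Initial: C1(1μF, Q=11μC, V=11.00V), C2(1μF, Q=12μC, V=12.00V), C3(5μF, Q=5μC, V=1.00V), C4(4μF, Q=16μC, V=4.00V)
Op 1: CLOSE 2-1: Q_total=23.00, C_total=2.00, V=11.50; Q2=11.50, Q1=11.50; dissipated=0.250
Op 2: CLOSE 2-4: Q_total=27.50, C_total=5.00, V=5.50; Q2=5.50, Q4=22.00; dissipated=22.500
Op 3: CLOSE 1-2: Q_total=17.00, C_total=2.00, V=8.50; Q1=8.50, Q2=8.50; dissipated=9.000
Op 4: CLOSE 3-1: Q_total=13.50, C_total=6.00, V=2.25; Q3=11.25, Q1=2.25; dissipated=23.438
Op 5: CLOSE 1-3: Q_total=13.50, C_total=6.00, V=2.25; Q1=2.25, Q3=11.25; dissipated=0.000
Total dissipated: 55.188 μJ

Answer: 55.19 μJ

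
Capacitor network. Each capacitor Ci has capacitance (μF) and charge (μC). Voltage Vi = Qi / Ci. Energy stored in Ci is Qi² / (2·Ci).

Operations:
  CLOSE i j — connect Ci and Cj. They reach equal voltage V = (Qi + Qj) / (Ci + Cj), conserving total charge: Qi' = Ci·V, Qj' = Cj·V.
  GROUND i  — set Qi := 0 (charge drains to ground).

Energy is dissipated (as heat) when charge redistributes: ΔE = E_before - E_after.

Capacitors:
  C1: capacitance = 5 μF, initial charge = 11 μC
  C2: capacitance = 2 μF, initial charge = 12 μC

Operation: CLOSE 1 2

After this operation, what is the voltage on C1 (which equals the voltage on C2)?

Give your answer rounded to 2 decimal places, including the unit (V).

Answer: 3.29 V

Derivation:
Initial: C1(5μF, Q=11μC, V=2.20V), C2(2μF, Q=12μC, V=6.00V)
Op 1: CLOSE 1-2: Q_total=23.00, C_total=7.00, V=3.29; Q1=16.43, Q2=6.57; dissipated=10.314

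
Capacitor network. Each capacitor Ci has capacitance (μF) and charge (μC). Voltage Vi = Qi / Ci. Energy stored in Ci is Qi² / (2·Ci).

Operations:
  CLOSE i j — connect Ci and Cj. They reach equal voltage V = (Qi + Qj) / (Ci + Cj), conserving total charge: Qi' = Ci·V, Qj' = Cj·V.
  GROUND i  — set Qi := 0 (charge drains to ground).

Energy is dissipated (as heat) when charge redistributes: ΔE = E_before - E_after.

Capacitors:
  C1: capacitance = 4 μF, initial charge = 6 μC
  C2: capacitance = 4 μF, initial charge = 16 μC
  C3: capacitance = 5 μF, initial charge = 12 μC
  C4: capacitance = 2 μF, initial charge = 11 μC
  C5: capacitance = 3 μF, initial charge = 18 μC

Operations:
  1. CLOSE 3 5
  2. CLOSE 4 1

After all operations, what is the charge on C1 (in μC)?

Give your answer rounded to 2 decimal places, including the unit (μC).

Answer: 11.33 μC

Derivation:
Initial: C1(4μF, Q=6μC, V=1.50V), C2(4μF, Q=16μC, V=4.00V), C3(5μF, Q=12μC, V=2.40V), C4(2μF, Q=11μC, V=5.50V), C5(3μF, Q=18μC, V=6.00V)
Op 1: CLOSE 3-5: Q_total=30.00, C_total=8.00, V=3.75; Q3=18.75, Q5=11.25; dissipated=12.150
Op 2: CLOSE 4-1: Q_total=17.00, C_total=6.00, V=2.83; Q4=5.67, Q1=11.33; dissipated=10.667
Final charges: Q1=11.33, Q2=16.00, Q3=18.75, Q4=5.67, Q5=11.25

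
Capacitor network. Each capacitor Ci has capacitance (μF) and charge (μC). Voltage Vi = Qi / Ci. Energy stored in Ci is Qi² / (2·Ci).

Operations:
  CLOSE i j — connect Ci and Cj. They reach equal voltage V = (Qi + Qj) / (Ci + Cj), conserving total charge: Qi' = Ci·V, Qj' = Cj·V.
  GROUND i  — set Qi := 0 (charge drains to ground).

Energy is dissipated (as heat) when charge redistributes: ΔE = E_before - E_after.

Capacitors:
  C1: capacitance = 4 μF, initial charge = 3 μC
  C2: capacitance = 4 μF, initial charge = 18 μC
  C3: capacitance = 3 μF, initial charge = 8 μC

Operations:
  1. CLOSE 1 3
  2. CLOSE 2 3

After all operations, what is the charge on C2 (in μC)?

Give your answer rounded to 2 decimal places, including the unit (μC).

Initial: C1(4μF, Q=3μC, V=0.75V), C2(4μF, Q=18μC, V=4.50V), C3(3μF, Q=8μC, V=2.67V)
Op 1: CLOSE 1-3: Q_total=11.00, C_total=7.00, V=1.57; Q1=6.29, Q3=4.71; dissipated=3.149
Op 2: CLOSE 2-3: Q_total=22.71, C_total=7.00, V=3.24; Q2=12.98, Q3=9.73; dissipated=7.351
Final charges: Q1=6.29, Q2=12.98, Q3=9.73

Answer: 12.98 μC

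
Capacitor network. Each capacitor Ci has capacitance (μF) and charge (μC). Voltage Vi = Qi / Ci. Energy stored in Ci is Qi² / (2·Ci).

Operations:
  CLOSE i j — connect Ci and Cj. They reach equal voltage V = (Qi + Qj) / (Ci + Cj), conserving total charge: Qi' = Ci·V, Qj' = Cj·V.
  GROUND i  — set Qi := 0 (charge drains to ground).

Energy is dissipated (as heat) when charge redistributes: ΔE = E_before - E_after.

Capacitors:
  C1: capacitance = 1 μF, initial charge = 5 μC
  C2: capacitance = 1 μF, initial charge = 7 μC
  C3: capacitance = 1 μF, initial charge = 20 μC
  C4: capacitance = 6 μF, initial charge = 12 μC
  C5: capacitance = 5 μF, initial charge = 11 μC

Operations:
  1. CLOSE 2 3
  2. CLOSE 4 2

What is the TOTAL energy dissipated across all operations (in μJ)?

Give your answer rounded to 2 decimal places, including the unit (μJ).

Initial: C1(1μF, Q=5μC, V=5.00V), C2(1μF, Q=7μC, V=7.00V), C3(1μF, Q=20μC, V=20.00V), C4(6μF, Q=12μC, V=2.00V), C5(5μF, Q=11μC, V=2.20V)
Op 1: CLOSE 2-3: Q_total=27.00, C_total=2.00, V=13.50; Q2=13.50, Q3=13.50; dissipated=42.250
Op 2: CLOSE 4-2: Q_total=25.50, C_total=7.00, V=3.64; Q4=21.86, Q2=3.64; dissipated=56.679
Total dissipated: 98.929 μJ

Answer: 98.93 μJ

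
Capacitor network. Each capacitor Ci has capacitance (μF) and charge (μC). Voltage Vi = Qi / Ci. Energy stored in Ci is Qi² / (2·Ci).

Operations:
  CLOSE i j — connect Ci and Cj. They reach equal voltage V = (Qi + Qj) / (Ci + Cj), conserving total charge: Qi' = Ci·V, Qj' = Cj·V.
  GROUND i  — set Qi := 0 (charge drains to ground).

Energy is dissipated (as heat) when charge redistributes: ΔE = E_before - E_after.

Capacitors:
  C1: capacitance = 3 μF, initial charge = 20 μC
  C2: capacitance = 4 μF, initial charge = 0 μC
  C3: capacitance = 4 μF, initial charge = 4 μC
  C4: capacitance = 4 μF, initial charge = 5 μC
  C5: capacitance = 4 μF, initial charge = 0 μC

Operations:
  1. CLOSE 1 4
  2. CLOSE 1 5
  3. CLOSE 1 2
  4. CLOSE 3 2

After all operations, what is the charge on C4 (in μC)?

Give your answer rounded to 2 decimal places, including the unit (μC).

Initial: C1(3μF, Q=20μC, V=6.67V), C2(4μF, Q=0μC, V=0.00V), C3(4μF, Q=4μC, V=1.00V), C4(4μF, Q=5μC, V=1.25V), C5(4μF, Q=0μC, V=0.00V)
Op 1: CLOSE 1-4: Q_total=25.00, C_total=7.00, V=3.57; Q1=10.71, Q4=14.29; dissipated=25.149
Op 2: CLOSE 1-5: Q_total=10.71, C_total=7.00, V=1.53; Q1=4.59, Q5=6.12; dissipated=10.933
Op 3: CLOSE 1-2: Q_total=4.59, C_total=7.00, V=0.66; Q1=1.97, Q2=2.62; dissipated=2.008
Op 4: CLOSE 3-2: Q_total=6.62, C_total=8.00, V=0.83; Q3=3.31, Q2=3.31; dissipated=0.118
Final charges: Q1=1.97, Q2=3.31, Q3=3.31, Q4=14.29, Q5=6.12

Answer: 14.29 μC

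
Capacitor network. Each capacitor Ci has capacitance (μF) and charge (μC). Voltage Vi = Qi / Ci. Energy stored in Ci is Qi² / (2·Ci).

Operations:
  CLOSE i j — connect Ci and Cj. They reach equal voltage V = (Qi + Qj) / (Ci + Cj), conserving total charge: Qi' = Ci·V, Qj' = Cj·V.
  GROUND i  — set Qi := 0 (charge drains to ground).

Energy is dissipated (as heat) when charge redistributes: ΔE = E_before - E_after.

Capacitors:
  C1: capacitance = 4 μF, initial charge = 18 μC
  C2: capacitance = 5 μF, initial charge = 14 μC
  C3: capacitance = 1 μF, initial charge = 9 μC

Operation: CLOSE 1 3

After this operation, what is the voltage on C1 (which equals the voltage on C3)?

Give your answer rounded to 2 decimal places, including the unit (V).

Answer: 5.40 V

Derivation:
Initial: C1(4μF, Q=18μC, V=4.50V), C2(5μF, Q=14μC, V=2.80V), C3(1μF, Q=9μC, V=9.00V)
Op 1: CLOSE 1-3: Q_total=27.00, C_total=5.00, V=5.40; Q1=21.60, Q3=5.40; dissipated=8.100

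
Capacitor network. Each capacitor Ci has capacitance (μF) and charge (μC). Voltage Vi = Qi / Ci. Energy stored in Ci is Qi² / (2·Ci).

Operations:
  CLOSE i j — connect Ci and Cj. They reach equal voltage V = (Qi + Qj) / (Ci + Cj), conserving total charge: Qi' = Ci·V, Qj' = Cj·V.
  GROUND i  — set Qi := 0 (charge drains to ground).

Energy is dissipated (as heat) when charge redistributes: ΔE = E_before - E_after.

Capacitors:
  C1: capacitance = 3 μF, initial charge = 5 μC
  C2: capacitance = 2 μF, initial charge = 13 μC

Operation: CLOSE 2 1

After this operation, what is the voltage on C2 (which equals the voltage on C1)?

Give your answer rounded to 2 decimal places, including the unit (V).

Initial: C1(3μF, Q=5μC, V=1.67V), C2(2μF, Q=13μC, V=6.50V)
Op 1: CLOSE 2-1: Q_total=18.00, C_total=5.00, V=3.60; Q2=7.20, Q1=10.80; dissipated=14.017

Answer: 3.60 V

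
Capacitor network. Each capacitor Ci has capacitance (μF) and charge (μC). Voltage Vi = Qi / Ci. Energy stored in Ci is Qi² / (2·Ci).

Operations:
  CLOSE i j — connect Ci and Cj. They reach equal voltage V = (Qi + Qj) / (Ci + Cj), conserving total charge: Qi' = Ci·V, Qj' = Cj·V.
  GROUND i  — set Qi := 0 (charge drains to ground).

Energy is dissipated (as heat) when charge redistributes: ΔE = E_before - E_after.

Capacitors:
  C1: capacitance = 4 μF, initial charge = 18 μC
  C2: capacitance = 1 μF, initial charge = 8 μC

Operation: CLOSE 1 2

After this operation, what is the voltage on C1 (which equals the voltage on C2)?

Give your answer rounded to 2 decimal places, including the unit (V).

Answer: 5.20 V

Derivation:
Initial: C1(4μF, Q=18μC, V=4.50V), C2(1μF, Q=8μC, V=8.00V)
Op 1: CLOSE 1-2: Q_total=26.00, C_total=5.00, V=5.20; Q1=20.80, Q2=5.20; dissipated=4.900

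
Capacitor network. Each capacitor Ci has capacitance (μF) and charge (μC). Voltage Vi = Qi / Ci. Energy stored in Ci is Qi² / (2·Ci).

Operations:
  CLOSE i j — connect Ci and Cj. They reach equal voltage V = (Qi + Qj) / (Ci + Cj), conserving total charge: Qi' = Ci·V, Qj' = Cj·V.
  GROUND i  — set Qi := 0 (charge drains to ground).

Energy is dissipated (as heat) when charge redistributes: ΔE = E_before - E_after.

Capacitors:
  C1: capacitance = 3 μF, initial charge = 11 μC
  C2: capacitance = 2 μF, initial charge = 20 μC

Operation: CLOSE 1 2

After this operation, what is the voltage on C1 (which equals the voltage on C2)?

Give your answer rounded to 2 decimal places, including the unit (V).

Answer: 6.20 V

Derivation:
Initial: C1(3μF, Q=11μC, V=3.67V), C2(2μF, Q=20μC, V=10.00V)
Op 1: CLOSE 1-2: Q_total=31.00, C_total=5.00, V=6.20; Q1=18.60, Q2=12.40; dissipated=24.067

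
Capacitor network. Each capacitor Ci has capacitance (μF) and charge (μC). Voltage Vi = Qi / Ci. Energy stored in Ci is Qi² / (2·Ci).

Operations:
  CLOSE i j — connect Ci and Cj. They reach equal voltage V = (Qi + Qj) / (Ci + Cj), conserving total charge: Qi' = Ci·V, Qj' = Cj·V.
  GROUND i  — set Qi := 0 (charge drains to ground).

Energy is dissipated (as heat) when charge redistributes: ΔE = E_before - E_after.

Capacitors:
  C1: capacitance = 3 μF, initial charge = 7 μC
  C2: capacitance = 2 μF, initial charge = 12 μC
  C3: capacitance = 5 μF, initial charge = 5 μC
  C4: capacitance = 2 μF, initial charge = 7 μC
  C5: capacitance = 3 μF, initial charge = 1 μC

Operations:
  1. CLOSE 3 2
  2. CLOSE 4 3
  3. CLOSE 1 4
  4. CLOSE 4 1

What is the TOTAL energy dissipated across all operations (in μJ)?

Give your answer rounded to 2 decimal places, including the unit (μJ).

Answer: 18.77 μJ

Derivation:
Initial: C1(3μF, Q=7μC, V=2.33V), C2(2μF, Q=12μC, V=6.00V), C3(5μF, Q=5μC, V=1.00V), C4(2μF, Q=7μC, V=3.50V), C5(3μF, Q=1μC, V=0.33V)
Op 1: CLOSE 3-2: Q_total=17.00, C_total=7.00, V=2.43; Q3=12.14, Q2=4.86; dissipated=17.857
Op 2: CLOSE 4-3: Q_total=19.14, C_total=7.00, V=2.73; Q4=5.47, Q3=13.67; dissipated=0.820
Op 3: CLOSE 1-4: Q_total=12.47, C_total=5.00, V=2.49; Q1=7.48, Q4=4.99; dissipated=0.097
Op 4: CLOSE 4-1: Q_total=12.47, C_total=5.00, V=2.49; Q4=4.99, Q1=7.48; dissipated=0.000
Total dissipated: 18.774 μJ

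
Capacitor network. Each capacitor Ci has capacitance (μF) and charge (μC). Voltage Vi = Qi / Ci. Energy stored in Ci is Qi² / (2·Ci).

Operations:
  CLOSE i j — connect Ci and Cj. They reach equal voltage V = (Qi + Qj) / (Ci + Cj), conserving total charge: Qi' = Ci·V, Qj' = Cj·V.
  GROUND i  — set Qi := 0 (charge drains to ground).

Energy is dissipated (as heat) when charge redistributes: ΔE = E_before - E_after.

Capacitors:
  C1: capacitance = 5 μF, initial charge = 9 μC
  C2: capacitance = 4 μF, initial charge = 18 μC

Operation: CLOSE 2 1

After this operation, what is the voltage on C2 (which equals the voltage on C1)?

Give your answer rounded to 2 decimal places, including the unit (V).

Answer: 3.00 V

Derivation:
Initial: C1(5μF, Q=9μC, V=1.80V), C2(4μF, Q=18μC, V=4.50V)
Op 1: CLOSE 2-1: Q_total=27.00, C_total=9.00, V=3.00; Q2=12.00, Q1=15.00; dissipated=8.100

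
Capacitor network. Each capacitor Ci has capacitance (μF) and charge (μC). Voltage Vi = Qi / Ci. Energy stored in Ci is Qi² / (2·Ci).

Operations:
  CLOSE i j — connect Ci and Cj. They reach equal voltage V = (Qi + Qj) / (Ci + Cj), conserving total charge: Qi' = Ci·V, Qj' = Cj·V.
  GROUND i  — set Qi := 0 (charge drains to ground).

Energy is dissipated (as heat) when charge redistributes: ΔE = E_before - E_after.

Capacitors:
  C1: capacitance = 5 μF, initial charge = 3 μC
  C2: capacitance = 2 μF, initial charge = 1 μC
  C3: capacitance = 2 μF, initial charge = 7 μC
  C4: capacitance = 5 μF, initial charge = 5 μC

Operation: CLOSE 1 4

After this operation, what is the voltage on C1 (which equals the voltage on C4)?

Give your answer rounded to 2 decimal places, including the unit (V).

Answer: 0.80 V

Derivation:
Initial: C1(5μF, Q=3μC, V=0.60V), C2(2μF, Q=1μC, V=0.50V), C3(2μF, Q=7μC, V=3.50V), C4(5μF, Q=5μC, V=1.00V)
Op 1: CLOSE 1-4: Q_total=8.00, C_total=10.00, V=0.80; Q1=4.00, Q4=4.00; dissipated=0.200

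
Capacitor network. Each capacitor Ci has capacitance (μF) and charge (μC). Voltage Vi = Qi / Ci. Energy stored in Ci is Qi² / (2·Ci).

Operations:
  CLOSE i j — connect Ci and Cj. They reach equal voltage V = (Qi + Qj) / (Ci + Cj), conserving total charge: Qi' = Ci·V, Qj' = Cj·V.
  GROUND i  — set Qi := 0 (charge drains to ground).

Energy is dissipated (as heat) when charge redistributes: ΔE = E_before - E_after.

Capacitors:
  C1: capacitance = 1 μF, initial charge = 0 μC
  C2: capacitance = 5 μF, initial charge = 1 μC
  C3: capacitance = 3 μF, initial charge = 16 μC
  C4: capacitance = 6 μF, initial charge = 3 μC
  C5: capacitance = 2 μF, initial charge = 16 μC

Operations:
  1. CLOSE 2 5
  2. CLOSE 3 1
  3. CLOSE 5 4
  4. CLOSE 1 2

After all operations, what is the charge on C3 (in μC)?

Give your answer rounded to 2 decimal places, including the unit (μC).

Initial: C1(1μF, Q=0μC, V=0.00V), C2(5μF, Q=1μC, V=0.20V), C3(3μF, Q=16μC, V=5.33V), C4(6μF, Q=3μC, V=0.50V), C5(2μF, Q=16μC, V=8.00V)
Op 1: CLOSE 2-5: Q_total=17.00, C_total=7.00, V=2.43; Q2=12.14, Q5=4.86; dissipated=43.457
Op 2: CLOSE 3-1: Q_total=16.00, C_total=4.00, V=4.00; Q3=12.00, Q1=4.00; dissipated=10.667
Op 3: CLOSE 5-4: Q_total=7.86, C_total=8.00, V=0.98; Q5=1.96, Q4=5.89; dissipated=2.790
Op 4: CLOSE 1-2: Q_total=16.14, C_total=6.00, V=2.69; Q1=2.69, Q2=13.45; dissipated=1.029
Final charges: Q1=2.69, Q2=13.45, Q3=12.00, Q4=5.89, Q5=1.96

Answer: 12.00 μC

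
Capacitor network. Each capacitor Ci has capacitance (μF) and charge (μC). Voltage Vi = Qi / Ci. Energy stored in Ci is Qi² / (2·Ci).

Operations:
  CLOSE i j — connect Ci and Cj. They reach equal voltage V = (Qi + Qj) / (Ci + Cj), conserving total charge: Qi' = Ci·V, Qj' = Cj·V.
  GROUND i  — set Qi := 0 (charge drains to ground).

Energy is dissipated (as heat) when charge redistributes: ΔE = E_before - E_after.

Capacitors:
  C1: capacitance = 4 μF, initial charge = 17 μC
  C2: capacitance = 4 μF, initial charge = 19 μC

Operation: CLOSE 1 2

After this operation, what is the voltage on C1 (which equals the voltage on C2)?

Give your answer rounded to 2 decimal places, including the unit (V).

Answer: 4.50 V

Derivation:
Initial: C1(4μF, Q=17μC, V=4.25V), C2(4μF, Q=19μC, V=4.75V)
Op 1: CLOSE 1-2: Q_total=36.00, C_total=8.00, V=4.50; Q1=18.00, Q2=18.00; dissipated=0.250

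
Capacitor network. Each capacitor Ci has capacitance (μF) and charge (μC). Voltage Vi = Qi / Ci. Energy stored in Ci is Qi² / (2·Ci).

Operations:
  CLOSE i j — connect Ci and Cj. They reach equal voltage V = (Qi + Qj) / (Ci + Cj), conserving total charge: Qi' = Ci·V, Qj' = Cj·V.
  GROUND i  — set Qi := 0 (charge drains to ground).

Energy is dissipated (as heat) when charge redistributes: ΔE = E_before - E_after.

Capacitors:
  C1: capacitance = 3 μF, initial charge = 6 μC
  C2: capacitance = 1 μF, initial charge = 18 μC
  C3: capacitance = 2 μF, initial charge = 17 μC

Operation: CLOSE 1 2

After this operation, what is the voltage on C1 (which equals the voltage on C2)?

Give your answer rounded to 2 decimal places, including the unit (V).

Initial: C1(3μF, Q=6μC, V=2.00V), C2(1μF, Q=18μC, V=18.00V), C3(2μF, Q=17μC, V=8.50V)
Op 1: CLOSE 1-2: Q_total=24.00, C_total=4.00, V=6.00; Q1=18.00, Q2=6.00; dissipated=96.000

Answer: 6.00 V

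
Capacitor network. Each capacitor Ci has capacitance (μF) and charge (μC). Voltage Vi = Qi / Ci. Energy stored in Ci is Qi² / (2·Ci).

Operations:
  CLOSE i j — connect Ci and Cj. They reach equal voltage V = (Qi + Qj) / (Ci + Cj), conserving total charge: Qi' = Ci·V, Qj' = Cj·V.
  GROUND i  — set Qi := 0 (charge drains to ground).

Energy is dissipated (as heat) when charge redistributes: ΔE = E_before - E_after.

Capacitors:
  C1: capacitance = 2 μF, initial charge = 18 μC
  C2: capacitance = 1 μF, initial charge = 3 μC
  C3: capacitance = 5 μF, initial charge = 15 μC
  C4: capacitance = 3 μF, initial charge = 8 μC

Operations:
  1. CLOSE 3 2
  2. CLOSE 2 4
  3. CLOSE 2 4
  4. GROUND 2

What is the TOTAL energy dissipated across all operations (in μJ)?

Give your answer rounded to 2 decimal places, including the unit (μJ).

Answer: 3.82 μJ

Derivation:
Initial: C1(2μF, Q=18μC, V=9.00V), C2(1μF, Q=3μC, V=3.00V), C3(5μF, Q=15μC, V=3.00V), C4(3μF, Q=8μC, V=2.67V)
Op 1: CLOSE 3-2: Q_total=18.00, C_total=6.00, V=3.00; Q3=15.00, Q2=3.00; dissipated=0.000
Op 2: CLOSE 2-4: Q_total=11.00, C_total=4.00, V=2.75; Q2=2.75, Q4=8.25; dissipated=0.042
Op 3: CLOSE 2-4: Q_total=11.00, C_total=4.00, V=2.75; Q2=2.75, Q4=8.25; dissipated=0.000
Op 4: GROUND 2: Q2=0; energy lost=3.781
Total dissipated: 3.823 μJ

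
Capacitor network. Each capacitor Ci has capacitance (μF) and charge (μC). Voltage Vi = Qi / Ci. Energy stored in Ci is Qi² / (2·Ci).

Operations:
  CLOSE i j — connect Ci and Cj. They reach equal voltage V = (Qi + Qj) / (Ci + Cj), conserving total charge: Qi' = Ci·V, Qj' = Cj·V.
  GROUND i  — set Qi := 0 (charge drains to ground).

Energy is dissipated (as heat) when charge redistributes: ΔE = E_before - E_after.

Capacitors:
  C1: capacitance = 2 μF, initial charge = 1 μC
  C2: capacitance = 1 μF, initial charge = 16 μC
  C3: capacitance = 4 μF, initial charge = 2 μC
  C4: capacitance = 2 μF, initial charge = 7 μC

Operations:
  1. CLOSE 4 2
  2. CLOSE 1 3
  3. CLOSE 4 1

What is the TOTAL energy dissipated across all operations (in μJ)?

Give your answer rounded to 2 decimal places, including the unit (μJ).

Answer: 77.76 μJ

Derivation:
Initial: C1(2μF, Q=1μC, V=0.50V), C2(1μF, Q=16μC, V=16.00V), C3(4μF, Q=2μC, V=0.50V), C4(2μF, Q=7μC, V=3.50V)
Op 1: CLOSE 4-2: Q_total=23.00, C_total=3.00, V=7.67; Q4=15.33, Q2=7.67; dissipated=52.083
Op 2: CLOSE 1-3: Q_total=3.00, C_total=6.00, V=0.50; Q1=1.00, Q3=2.00; dissipated=0.000
Op 3: CLOSE 4-1: Q_total=16.33, C_total=4.00, V=4.08; Q4=8.17, Q1=8.17; dissipated=25.681
Total dissipated: 77.764 μJ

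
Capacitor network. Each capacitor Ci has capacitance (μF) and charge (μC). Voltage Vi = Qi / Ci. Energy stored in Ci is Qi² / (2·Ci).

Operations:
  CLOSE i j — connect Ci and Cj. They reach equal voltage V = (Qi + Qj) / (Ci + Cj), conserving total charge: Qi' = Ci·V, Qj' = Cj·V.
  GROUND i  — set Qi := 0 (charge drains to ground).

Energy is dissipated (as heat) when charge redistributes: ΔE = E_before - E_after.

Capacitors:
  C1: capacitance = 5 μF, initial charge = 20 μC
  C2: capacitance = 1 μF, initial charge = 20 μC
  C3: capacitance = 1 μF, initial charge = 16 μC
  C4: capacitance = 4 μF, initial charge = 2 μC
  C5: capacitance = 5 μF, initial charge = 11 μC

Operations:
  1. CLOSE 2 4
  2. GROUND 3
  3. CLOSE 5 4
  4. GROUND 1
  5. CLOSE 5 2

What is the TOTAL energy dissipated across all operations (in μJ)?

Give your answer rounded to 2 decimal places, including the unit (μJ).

Answer: 326.10 μJ

Derivation:
Initial: C1(5μF, Q=20μC, V=4.00V), C2(1μF, Q=20μC, V=20.00V), C3(1μF, Q=16μC, V=16.00V), C4(4μF, Q=2μC, V=0.50V), C5(5μF, Q=11μC, V=2.20V)
Op 1: CLOSE 2-4: Q_total=22.00, C_total=5.00, V=4.40; Q2=4.40, Q4=17.60; dissipated=152.100
Op 2: GROUND 3: Q3=0; energy lost=128.000
Op 3: CLOSE 5-4: Q_total=28.60, C_total=9.00, V=3.18; Q5=15.89, Q4=12.71; dissipated=5.378
Op 4: GROUND 1: Q1=0; energy lost=40.000
Op 5: CLOSE 5-2: Q_total=20.29, C_total=6.00, V=3.38; Q5=16.91, Q2=3.38; dissipated=0.622
Total dissipated: 326.100 μJ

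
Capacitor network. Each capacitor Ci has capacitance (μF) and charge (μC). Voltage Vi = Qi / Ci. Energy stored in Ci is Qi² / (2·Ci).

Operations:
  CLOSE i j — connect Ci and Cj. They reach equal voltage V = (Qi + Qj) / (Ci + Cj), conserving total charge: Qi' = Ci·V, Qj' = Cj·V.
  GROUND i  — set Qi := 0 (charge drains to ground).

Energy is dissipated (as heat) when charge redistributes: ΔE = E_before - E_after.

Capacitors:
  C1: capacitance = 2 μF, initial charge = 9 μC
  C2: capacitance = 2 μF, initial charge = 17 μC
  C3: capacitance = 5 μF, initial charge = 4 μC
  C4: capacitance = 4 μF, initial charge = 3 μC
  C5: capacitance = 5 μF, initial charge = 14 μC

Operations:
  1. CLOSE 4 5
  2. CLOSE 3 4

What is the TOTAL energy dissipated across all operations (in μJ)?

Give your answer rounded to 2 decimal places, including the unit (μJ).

Initial: C1(2μF, Q=9μC, V=4.50V), C2(2μF, Q=17μC, V=8.50V), C3(5μF, Q=4μC, V=0.80V), C4(4μF, Q=3μC, V=0.75V), C5(5μF, Q=14μC, V=2.80V)
Op 1: CLOSE 4-5: Q_total=17.00, C_total=9.00, V=1.89; Q4=7.56, Q5=9.44; dissipated=4.669
Op 2: CLOSE 3-4: Q_total=11.56, C_total=9.00, V=1.28; Q3=6.42, Q4=5.14; dissipated=1.317
Total dissipated: 5.987 μJ

Answer: 5.99 μJ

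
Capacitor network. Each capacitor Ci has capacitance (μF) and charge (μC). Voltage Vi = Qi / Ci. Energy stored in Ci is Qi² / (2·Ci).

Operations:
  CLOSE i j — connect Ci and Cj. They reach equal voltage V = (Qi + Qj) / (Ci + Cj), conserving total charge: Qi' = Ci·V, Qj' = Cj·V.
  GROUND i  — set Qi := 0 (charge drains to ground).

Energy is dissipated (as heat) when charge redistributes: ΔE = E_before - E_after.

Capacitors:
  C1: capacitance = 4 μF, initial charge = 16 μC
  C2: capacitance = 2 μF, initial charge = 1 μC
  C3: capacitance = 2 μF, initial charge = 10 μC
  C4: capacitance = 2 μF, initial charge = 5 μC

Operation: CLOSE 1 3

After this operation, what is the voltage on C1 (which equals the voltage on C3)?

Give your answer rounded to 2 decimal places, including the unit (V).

Answer: 4.33 V

Derivation:
Initial: C1(4μF, Q=16μC, V=4.00V), C2(2μF, Q=1μC, V=0.50V), C3(2μF, Q=10μC, V=5.00V), C4(2μF, Q=5μC, V=2.50V)
Op 1: CLOSE 1-3: Q_total=26.00, C_total=6.00, V=4.33; Q1=17.33, Q3=8.67; dissipated=0.667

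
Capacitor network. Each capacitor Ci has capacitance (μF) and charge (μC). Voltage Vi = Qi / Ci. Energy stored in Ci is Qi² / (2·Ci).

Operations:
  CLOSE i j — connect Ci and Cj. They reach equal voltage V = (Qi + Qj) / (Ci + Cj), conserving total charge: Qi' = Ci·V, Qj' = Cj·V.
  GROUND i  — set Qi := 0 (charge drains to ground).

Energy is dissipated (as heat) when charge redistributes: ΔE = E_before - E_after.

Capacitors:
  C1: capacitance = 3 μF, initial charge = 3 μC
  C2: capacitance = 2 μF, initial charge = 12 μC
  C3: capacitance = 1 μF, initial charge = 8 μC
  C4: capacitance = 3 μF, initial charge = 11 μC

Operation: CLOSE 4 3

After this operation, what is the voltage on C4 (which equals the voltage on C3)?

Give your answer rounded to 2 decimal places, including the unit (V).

Answer: 4.75 V

Derivation:
Initial: C1(3μF, Q=3μC, V=1.00V), C2(2μF, Q=12μC, V=6.00V), C3(1μF, Q=8μC, V=8.00V), C4(3μF, Q=11μC, V=3.67V)
Op 1: CLOSE 4-3: Q_total=19.00, C_total=4.00, V=4.75; Q4=14.25, Q3=4.75; dissipated=7.042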